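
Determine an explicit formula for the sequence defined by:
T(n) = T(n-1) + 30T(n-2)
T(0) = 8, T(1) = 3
Characteristic equation: x² - x - 30 = 0, which factors as (x - (-5))(x - (6)) = 0.
Roots r₁ = -5, r₂ = 6 (distinct).
General solution: T(n) = A·(-5)^n + B·(6)^n.
From T(0) = 8: A + B = 8.
From T(1) = 3: -5A + 6B = 3.
Solving: A = \frac{45}{11}, B = \frac{43}{11}.
So T(n) = \frac{45 \left(-5\right)^{n}}{11} + \frac{43 \cdot 6^{n}}{11}.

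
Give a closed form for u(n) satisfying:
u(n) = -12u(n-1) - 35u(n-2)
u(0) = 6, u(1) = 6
Characteristic equation: x² + 12x + 35 = 0, which factors as (x - (-7))(x - (-5)) = 0.
Roots r₁ = -7, r₂ = -5 (distinct).
General solution: u(n) = A·(-7)^n + B·(-5)^n.
From u(0) = 6: A + B = 6.
From u(1) = 6: -7A - 5B = 6.
Solving: A = -18, B = 24.
So u(n) = 24 \left(-5\right)^{n} - 18 \left(-7\right)^{n}.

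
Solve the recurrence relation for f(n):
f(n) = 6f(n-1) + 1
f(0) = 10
First-order linear non-homogeneous.
Homogeneous solution: f_h(n) = A·(6)^n.
Try constant particular solution f_p = K: K = 6K + 1 ⇒ K = - \frac{1}{5}.
General: f(n) = A·(6)^n - \frac{1}{5}.
Apply f(0) = 10: A - \frac{1}{5} = 10 ⇒ A = \frac{51}{5}.
So f(n) = \frac{51 \cdot 6^{n}}{5} - \frac{1}{5}.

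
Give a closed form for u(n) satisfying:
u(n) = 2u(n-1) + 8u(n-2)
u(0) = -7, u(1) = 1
Characteristic equation: x² - 2x - 8 = 0, which factors as (x - (4))(x - (-2)) = 0.
Roots r₁ = 4, r₂ = -2 (distinct).
General solution: u(n) = A·(4)^n + B·(-2)^n.
From u(0) = -7: A + B = -7.
From u(1) = 1: 4A - 2B = 1.
Solving: A = - \frac{13}{6}, B = - \frac{29}{6}.
So u(n) = - \frac{29 \left(-2\right)^{n}}{6} - \frac{13 \cdot 4^{n}}{6}.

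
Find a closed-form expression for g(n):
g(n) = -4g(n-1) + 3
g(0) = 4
First-order linear non-homogeneous.
Homogeneous solution: g_h(n) = A·(-4)^n.
Try constant particular solution g_p = K: K = -4K + 3 ⇒ K = \frac{3}{5}.
General: g(n) = A·(-4)^n + \frac{3}{5}.
Apply g(0) = 4: A + \frac{3}{5} = 4 ⇒ A = \frac{17}{5}.
So g(n) = \frac{17 \left(-4\right)^{n}}{5} + \frac{3}{5}.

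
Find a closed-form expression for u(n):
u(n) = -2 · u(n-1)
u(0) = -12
Pure geometric recurrence with ratio -2.
By induction u(n) = u(0) · (-2)^n = - 12 \left(-2\right)^{n}.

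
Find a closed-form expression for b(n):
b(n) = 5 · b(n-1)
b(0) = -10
Pure geometric recurrence with ratio 5.
By induction b(n) = b(0) · (5)^n = - 10 \cdot 5^{n}.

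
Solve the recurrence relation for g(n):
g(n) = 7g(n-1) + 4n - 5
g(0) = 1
First-order linear with linear forcing.
Homogeneous solution: g_h(n) = A·(7)^n.
Try particular g_p(n) = pn + q. Substituting:
  pn + q = 7(p(n-1) + q) + 4n - 5.
Matching the n-coefficient: p = 7p + 4 ⇒ p = - \frac{2}{3}.
Matching constants: q = -7p + 7q - 5 ⇒ q = \frac{1}{18}.
General: g(n) = A·(7)^n - \frac{2 n}{3} + \frac{1}{18}.
Apply g(0) = 1: A + \frac{1}{18} = 1 ⇒ A = \frac{17}{18}.
So g(n) = \frac{17 \cdot 7^{n}}{18} - \frac{2 n}{3} + \frac{1}{18}.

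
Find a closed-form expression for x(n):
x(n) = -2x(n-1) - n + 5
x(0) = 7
First-order linear with linear forcing.
Homogeneous solution: x_h(n) = A·(-2)^n.
Try particular x_p(n) = pn + q. Substituting:
  pn + q = -2(p(n-1) + q) - n + 5.
Matching the n-coefficient: p = -2p - 1 ⇒ p = - \frac{1}{3}.
Matching constants: q = 2p - 2q + 5 ⇒ q = \frac{13}{9}.
General: x(n) = A·(-2)^n - \frac{n}{3} + \frac{13}{9}.
Apply x(0) = 7: A + \frac{13}{9} = 7 ⇒ A = \frac{50}{9}.
So x(n) = \frac{50 \left(-2\right)^{n}}{9} - \frac{n}{3} + \frac{13}{9}.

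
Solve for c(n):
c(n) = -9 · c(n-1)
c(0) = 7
Pure geometric recurrence with ratio -9.
By induction c(n) = c(0) · (-9)^n = 7 \left(-9\right)^{n}.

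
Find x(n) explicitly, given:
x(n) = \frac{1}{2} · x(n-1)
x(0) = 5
Pure geometric recurrence with ratio \frac{1}{2}.
By induction x(n) = x(0) · (\frac{1}{2})^n = 5 \cdot 2^{- n}.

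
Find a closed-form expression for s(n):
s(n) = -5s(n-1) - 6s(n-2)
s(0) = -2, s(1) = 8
Characteristic equation: x² + 5x + 6 = 0, which factors as (x - (-2))(x - (-3)) = 0.
Roots r₁ = -2, r₂ = -3 (distinct).
General solution: s(n) = A·(-2)^n + B·(-3)^n.
From s(0) = -2: A + B = -2.
From s(1) = 8: -2A - 3B = 8.
Solving: A = 2, B = -4.
So s(n) = 2 \left(-2\right)^{n} - 4 \left(-3\right)^{n}.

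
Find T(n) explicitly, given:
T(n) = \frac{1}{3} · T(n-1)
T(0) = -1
Pure geometric recurrence with ratio \frac{1}{3}.
By induction T(n) = T(0) · (\frac{1}{3})^n = - 3^{- n}.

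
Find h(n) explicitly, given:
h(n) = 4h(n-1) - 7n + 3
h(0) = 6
First-order linear with linear forcing.
Homogeneous solution: h_h(n) = A·(4)^n.
Try particular h_p(n) = pn + q. Substituting:
  pn + q = 4(p(n-1) + q) - 7n + 3.
Matching the n-coefficient: p = 4p - 7 ⇒ p = \frac{7}{3}.
Matching constants: q = -4p + 4q + 3 ⇒ q = \frac{19}{9}.
General: h(n) = A·(4)^n + \frac{7 n}{3} + \frac{19}{9}.
Apply h(0) = 6: A + \frac{19}{9} = 6 ⇒ A = \frac{35}{9}.
So h(n) = \frac{35 \cdot 4^{n}}{9} + \frac{7 n}{3} + \frac{19}{9}.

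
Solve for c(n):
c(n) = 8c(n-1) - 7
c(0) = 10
First-order linear non-homogeneous.
Homogeneous solution: c_h(n) = A·(8)^n.
Try constant particular solution c_p = K: K = 8K - 7 ⇒ K = 1.
General: c(n) = A·(8)^n + 1.
Apply c(0) = 10: A + 1 = 10 ⇒ A = 9.
So c(n) = 9 \cdot 8^{n} + 1.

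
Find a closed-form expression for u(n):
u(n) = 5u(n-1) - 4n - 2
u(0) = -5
First-order linear with linear forcing.
Homogeneous solution: u_h(n) = A·(5)^n.
Try particular u_p(n) = pn + q. Substituting:
  pn + q = 5(p(n-1) + q) - 4n - 2.
Matching the n-coefficient: p = 5p - 4 ⇒ p = 1.
Matching constants: q = -5p + 5q - 2 ⇒ q = \frac{7}{4}.
General: u(n) = A·(5)^n + n + \frac{7}{4}.
Apply u(0) = -5: A + \frac{7}{4} = -5 ⇒ A = - \frac{27}{4}.
So u(n) = - \frac{27 \cdot 5^{n}}{4} + n + \frac{7}{4}.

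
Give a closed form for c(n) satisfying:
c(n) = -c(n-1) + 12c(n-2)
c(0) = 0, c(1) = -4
Characteristic equation: x² + x - 12 = 0, which factors as (x - (3))(x - (-4)) = 0.
Roots r₁ = 3, r₂ = -4 (distinct).
General solution: c(n) = A·(3)^n + B·(-4)^n.
From c(0) = 0: A + B = 0.
From c(1) = -4: 3A - 4B = -4.
Solving: A = - \frac{4}{7}, B = \frac{4}{7}.
So c(n) = \frac{4 \left(-4\right)^{n}}{7} - \frac{4 \cdot 3^{n}}{7}.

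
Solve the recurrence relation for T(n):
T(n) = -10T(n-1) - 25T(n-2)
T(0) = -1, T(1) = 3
Characteristic equation: x² + 10x + 25 = 0, which is (x - (-5))².
Repeated root r = -5.
General solution: T(n) = (A + Bn)·(-5)^n.
From T(0) = -1: A = -1.
From T(1) = 3: (A + B)·(-5) = 3 ⇒ B = \frac{2}{5}.
So T(n) = \left(\frac{2 n}{5} - 1\right) \cdot (-5)^n.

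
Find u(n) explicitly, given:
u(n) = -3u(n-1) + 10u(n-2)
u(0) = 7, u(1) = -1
Characteristic equation: x² + 3x - 10 = 0, which factors as (x - (-5))(x - (2)) = 0.
Roots r₁ = -5, r₂ = 2 (distinct).
General solution: u(n) = A·(-5)^n + B·(2)^n.
From u(0) = 7: A + B = 7.
From u(1) = -1: -5A + 2B = -1.
Solving: A = \frac{15}{7}, B = \frac{34}{7}.
So u(n) = \frac{15 \left(-5\right)^{n}}{7} + \frac{34 \cdot 2^{n}}{7}.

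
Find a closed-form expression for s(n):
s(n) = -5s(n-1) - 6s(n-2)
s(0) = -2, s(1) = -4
Characteristic equation: x² + 5x + 6 = 0, which factors as (x - (-2))(x - (-3)) = 0.
Roots r₁ = -2, r₂ = -3 (distinct).
General solution: s(n) = A·(-2)^n + B·(-3)^n.
From s(0) = -2: A + B = -2.
From s(1) = -4: -2A - 3B = -4.
Solving: A = -10, B = 8.
So s(n) = - 10 \left(-2\right)^{n} + 8 \left(-3\right)^{n}.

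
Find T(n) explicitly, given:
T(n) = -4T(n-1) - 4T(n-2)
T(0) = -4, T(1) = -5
Characteristic equation: x² + 4x + 4 = 0, which is (x - (-2))².
Repeated root r = -2.
General solution: T(n) = (A + Bn)·(-2)^n.
From T(0) = -4: A = -4.
From T(1) = -5: (A + B)·(-2) = -5 ⇒ B = \frac{13}{2}.
So T(n) = \left(\frac{13 n}{2} - 4\right) \cdot (-2)^n.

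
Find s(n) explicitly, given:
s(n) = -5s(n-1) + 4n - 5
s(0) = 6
First-order linear with linear forcing.
Homogeneous solution: s_h(n) = A·(-5)^n.
Try particular s_p(n) = pn + q. Substituting:
  pn + q = -5(p(n-1) + q) + 4n - 5.
Matching the n-coefficient: p = -5p + 4 ⇒ p = \frac{2}{3}.
Matching constants: q = 5p - 5q - 5 ⇒ q = - \frac{5}{18}.
General: s(n) = A·(-5)^n + \frac{2 n}{3} - \frac{5}{18}.
Apply s(0) = 6: A - \frac{5}{18} = 6 ⇒ A = \frac{113}{18}.
So s(n) = \frac{113 \left(-5\right)^{n}}{18} + \frac{2 n}{3} - \frac{5}{18}.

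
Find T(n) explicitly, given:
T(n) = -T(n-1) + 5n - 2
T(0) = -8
First-order linear with linear forcing.
Homogeneous solution: T_h(n) = A·(-1)^n.
Try particular T_p(n) = pn + q. Substituting:
  pn + q = -(p(n-1) + q) + 5n - 2.
Matching the n-coefficient: p = -p + 5 ⇒ p = \frac{5}{2}.
Matching constants: q = p - q - 2 ⇒ q = \frac{1}{4}.
General: T(n) = A·(-1)^n + \frac{5 n}{2} + \frac{1}{4}.
Apply T(0) = -8: A + \frac{1}{4} = -8 ⇒ A = - \frac{33}{4}.
So T(n) = - \frac{33 \left(-1\right)^{n}}{4} + \frac{5 n}{2} + \frac{1}{4}.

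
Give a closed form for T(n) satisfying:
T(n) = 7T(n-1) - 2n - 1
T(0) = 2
First-order linear with linear forcing.
Homogeneous solution: T_h(n) = A·(7)^n.
Try particular T_p(n) = pn + q. Substituting:
  pn + q = 7(p(n-1) + q) - 2n - 1.
Matching the n-coefficient: p = 7p - 2 ⇒ p = \frac{1}{3}.
Matching constants: q = -7p + 7q - 1 ⇒ q = \frac{5}{9}.
General: T(n) = A·(7)^n + \frac{n}{3} + \frac{5}{9}.
Apply T(0) = 2: A + \frac{5}{9} = 2 ⇒ A = \frac{13}{9}.
So T(n) = \frac{13 \cdot 7^{n}}{9} + \frac{n}{3} + \frac{5}{9}.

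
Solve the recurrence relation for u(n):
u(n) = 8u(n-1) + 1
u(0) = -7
First-order linear non-homogeneous.
Homogeneous solution: u_h(n) = A·(8)^n.
Try constant particular solution u_p = K: K = 8K + 1 ⇒ K = - \frac{1}{7}.
General: u(n) = A·(8)^n - \frac{1}{7}.
Apply u(0) = -7: A - \frac{1}{7} = -7 ⇒ A = - \frac{48}{7}.
So u(n) = - \frac{48 \cdot 8^{n}}{7} - \frac{1}{7}.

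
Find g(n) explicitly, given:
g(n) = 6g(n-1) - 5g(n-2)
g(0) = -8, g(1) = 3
Characteristic equation: x² - 6x + 5 = 0, which factors as (x - (1))(x - (5)) = 0.
Roots r₁ = 1, r₂ = 5 (distinct).
General solution: g(n) = A·(1)^n + B·(5)^n.
From g(0) = -8: A + B = -8.
From g(1) = 3: A + 5B = 3.
Solving: A = - \frac{43}{4}, B = \frac{11}{4}.
So g(n) = \frac{11 \cdot 5^{n}}{4} - \frac{43}{4}.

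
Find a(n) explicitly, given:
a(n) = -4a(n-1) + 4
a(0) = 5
First-order linear non-homogeneous.
Homogeneous solution: a_h(n) = A·(-4)^n.
Try constant particular solution a_p = K: K = -4K + 4 ⇒ K = \frac{4}{5}.
General: a(n) = A·(-4)^n + \frac{4}{5}.
Apply a(0) = 5: A + \frac{4}{5} = 5 ⇒ A = \frac{21}{5}.
So a(n) = \frac{21 \left(-4\right)^{n}}{5} + \frac{4}{5}.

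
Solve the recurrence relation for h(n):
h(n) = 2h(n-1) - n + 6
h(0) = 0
First-order linear with linear forcing.
Homogeneous solution: h_h(n) = A·(2)^n.
Try particular h_p(n) = pn + q. Substituting:
  pn + q = 2(p(n-1) + q) - n + 6.
Matching the n-coefficient: p = 2p - 1 ⇒ p = 1.
Matching constants: q = -2p + 2q + 6 ⇒ q = -4.
General: h(n) = A·(2)^n + n - 4.
Apply h(0) = 0: A - 4 = 0 ⇒ A = 4.
So h(n) = 4 \cdot 2^{n} + n - 4.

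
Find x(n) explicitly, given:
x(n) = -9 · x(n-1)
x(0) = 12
Pure geometric recurrence with ratio -9.
By induction x(n) = x(0) · (-9)^n = 12 \left(-9\right)^{n}.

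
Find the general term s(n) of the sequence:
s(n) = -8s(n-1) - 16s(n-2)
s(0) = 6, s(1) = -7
Characteristic equation: x² + 8x + 16 = 0, which is (x - (-4))².
Repeated root r = -4.
General solution: s(n) = (A + Bn)·(-4)^n.
From s(0) = 6: A = 6.
From s(1) = -7: (A + B)·(-4) = -7 ⇒ B = - \frac{17}{4}.
So s(n) = \left(6 - \frac{17 n}{4}\right) \cdot (-4)^n.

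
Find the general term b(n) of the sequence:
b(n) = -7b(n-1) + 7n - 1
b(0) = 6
First-order linear with linear forcing.
Homogeneous solution: b_h(n) = A·(-7)^n.
Try particular b_p(n) = pn + q. Substituting:
  pn + q = -7(p(n-1) + q) + 7n - 1.
Matching the n-coefficient: p = -7p + 7 ⇒ p = \frac{7}{8}.
Matching constants: q = 7p - 7q - 1 ⇒ q = \frac{41}{64}.
General: b(n) = A·(-7)^n + \frac{7 n}{8} + \frac{41}{64}.
Apply b(0) = 6: A + \frac{41}{64} = 6 ⇒ A = \frac{343}{64}.
So b(n) = \frac{343 \left(-7\right)^{n}}{64} + \frac{7 n}{8} + \frac{41}{64}.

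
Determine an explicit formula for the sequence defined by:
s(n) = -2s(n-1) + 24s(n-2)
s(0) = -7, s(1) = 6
Characteristic equation: x² + 2x - 24 = 0, which factors as (x - (-6))(x - (4)) = 0.
Roots r₁ = -6, r₂ = 4 (distinct).
General solution: s(n) = A·(-6)^n + B·(4)^n.
From s(0) = -7: A + B = -7.
From s(1) = 6: -6A + 4B = 6.
Solving: A = - \frac{17}{5}, B = - \frac{18}{5}.
So s(n) = - \frac{17 \left(-6\right)^{n}}{5} - \frac{18 \cdot 4^{n}}{5}.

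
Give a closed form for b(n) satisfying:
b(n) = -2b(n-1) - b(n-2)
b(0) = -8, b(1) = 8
Characteristic equation: x² + 2x + 1 = 0, which is (x - (-1))².
Repeated root r = -1.
General solution: b(n) = (A + Bn)·(-1)^n.
From b(0) = -8: A = -8.
From b(1) = 8: (A + B)·(-1) = 8 ⇒ B = 0.
So b(n) = \left(-8\right) \cdot (-1)^n.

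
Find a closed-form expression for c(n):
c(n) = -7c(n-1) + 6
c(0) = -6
First-order linear non-homogeneous.
Homogeneous solution: c_h(n) = A·(-7)^n.
Try constant particular solution c_p = K: K = -7K + 6 ⇒ K = \frac{3}{4}.
General: c(n) = A·(-7)^n + \frac{3}{4}.
Apply c(0) = -6: A + \frac{3}{4} = -6 ⇒ A = - \frac{27}{4}.
So c(n) = \frac{3}{4} - \frac{27 \left(-7\right)^{n}}{4}.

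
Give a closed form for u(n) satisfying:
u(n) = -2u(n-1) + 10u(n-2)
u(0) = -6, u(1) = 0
Characteristic equation: x² + 2x - 10 = 0.
Discriminant Δ = (-2)² + 4·(10) = 44.
Roots r₁,₂ = (-2 ± √44)/2, so r₁ = -1 + \sqrt{11}, r₂ = - \sqrt{11} - 1.
General solution: u(n) = A·r₁^n + B·r₂^n.
From the initial conditions, A + B = -6 and r₁A + r₂B = 0.
Since r₁ - r₂ = √44: A = (0 - (-6)r₂)/√44 = -3 - \frac{3 \sqrt{11}}{11}, and B = -6 - A = -3 + \frac{3 \sqrt{11}}{11}.
So u(n) = \left(-3 - \frac{3 \sqrt{11}}{11}\right)\left(-1 + \sqrt{11}\right)^n + \left(-3 + \frac{3 \sqrt{11}}{11}\right)\left(- \sqrt{11} - 1\right)^n.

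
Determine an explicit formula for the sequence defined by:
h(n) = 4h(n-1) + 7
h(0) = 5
First-order linear non-homogeneous.
Homogeneous solution: h_h(n) = A·(4)^n.
Try constant particular solution h_p = K: K = 4K + 7 ⇒ K = - \frac{7}{3}.
General: h(n) = A·(4)^n - \frac{7}{3}.
Apply h(0) = 5: A - \frac{7}{3} = 5 ⇒ A = \frac{22}{3}.
So h(n) = \frac{22 \cdot 4^{n}}{3} - \frac{7}{3}.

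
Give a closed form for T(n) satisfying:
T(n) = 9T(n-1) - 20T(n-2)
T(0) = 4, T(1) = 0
Characteristic equation: x² - 9x + 20 = 0, which factors as (x - (4))(x - (5)) = 0.
Roots r₁ = 4, r₂ = 5 (distinct).
General solution: T(n) = A·(4)^n + B·(5)^n.
From T(0) = 4: A + B = 4.
From T(1) = 0: 4A + 5B = 0.
Solving: A = 20, B = -16.
So T(n) = 20 \cdot 4^{n} - 16 \cdot 5^{n}.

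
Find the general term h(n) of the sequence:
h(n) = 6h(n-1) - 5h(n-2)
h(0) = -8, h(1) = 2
Characteristic equation: x² - 6x + 5 = 0, which factors as (x - (5))(x - (1)) = 0.
Roots r₁ = 5, r₂ = 1 (distinct).
General solution: h(n) = A·(5)^n + B·(1)^n.
From h(0) = -8: A + B = -8.
From h(1) = 2: 5A + B = 2.
Solving: A = \frac{5}{2}, B = - \frac{21}{2}.
So h(n) = \frac{5 \cdot 5^{n}}{2} - \frac{21}{2}.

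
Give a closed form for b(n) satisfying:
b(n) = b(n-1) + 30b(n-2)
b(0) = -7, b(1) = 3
Characteristic equation: x² - x - 30 = 0, which factors as (x - (6))(x - (-5)) = 0.
Roots r₁ = 6, r₂ = -5 (distinct).
General solution: b(n) = A·(6)^n + B·(-5)^n.
From b(0) = -7: A + B = -7.
From b(1) = 3: 6A - 5B = 3.
Solving: A = - \frac{32}{11}, B = - \frac{45}{11}.
So b(n) = - \frac{45 \left(-5\right)^{n}}{11} - \frac{32 \cdot 6^{n}}{11}.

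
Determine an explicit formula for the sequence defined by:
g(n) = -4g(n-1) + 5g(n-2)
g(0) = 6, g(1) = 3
Characteristic equation: x² + 4x - 5 = 0, which factors as (x - (-5))(x - (1)) = 0.
Roots r₁ = -5, r₂ = 1 (distinct).
General solution: g(n) = A·(-5)^n + B·(1)^n.
From g(0) = 6: A + B = 6.
From g(1) = 3: -5A + B = 3.
Solving: A = \frac{1}{2}, B = \frac{11}{2}.
So g(n) = \frac{\left(-5\right)^{n}}{2} + \frac{11}{2}.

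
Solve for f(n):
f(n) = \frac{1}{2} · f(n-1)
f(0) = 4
Pure geometric recurrence with ratio \frac{1}{2}.
By induction f(n) = f(0) · (\frac{1}{2})^n = 4 \cdot 2^{- n}.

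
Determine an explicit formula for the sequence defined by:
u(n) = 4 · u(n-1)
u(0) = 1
Pure geometric recurrence with ratio 4.
By induction u(n) = u(0) · (4)^n = 4^{n}.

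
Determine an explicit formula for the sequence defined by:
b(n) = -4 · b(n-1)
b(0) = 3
Pure geometric recurrence with ratio -4.
By induction b(n) = b(0) · (-4)^n = 3 \left(-4\right)^{n}.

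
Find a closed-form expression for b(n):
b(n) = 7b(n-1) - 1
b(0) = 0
First-order linear non-homogeneous.
Homogeneous solution: b_h(n) = A·(7)^n.
Try constant particular solution b_p = K: K = 7K - 1 ⇒ K = \frac{1}{6}.
General: b(n) = A·(7)^n + \frac{1}{6}.
Apply b(0) = 0: A + \frac{1}{6} = 0 ⇒ A = - \frac{1}{6}.
So b(n) = \frac{1}{6} - \frac{7^{n}}{6}.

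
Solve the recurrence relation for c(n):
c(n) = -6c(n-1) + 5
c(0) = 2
First-order linear non-homogeneous.
Homogeneous solution: c_h(n) = A·(-6)^n.
Try constant particular solution c_p = K: K = -6K + 5 ⇒ K = \frac{5}{7}.
General: c(n) = A·(-6)^n + \frac{5}{7}.
Apply c(0) = 2: A + \frac{5}{7} = 2 ⇒ A = \frac{9}{7}.
So c(n) = \frac{9 \left(-6\right)^{n}}{7} + \frac{5}{7}.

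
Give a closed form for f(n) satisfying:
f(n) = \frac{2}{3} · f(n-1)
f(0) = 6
Pure geometric recurrence with ratio \frac{2}{3}.
By induction f(n) = f(0) · (\frac{2}{3})^n = 6 \left(\frac{2}{3}\right)^{n}.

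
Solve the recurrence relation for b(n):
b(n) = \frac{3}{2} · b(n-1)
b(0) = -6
Pure geometric recurrence with ratio \frac{3}{2}.
By induction b(n) = b(0) · (\frac{3}{2})^n = - 6 \left(\frac{3}{2}\right)^{n}.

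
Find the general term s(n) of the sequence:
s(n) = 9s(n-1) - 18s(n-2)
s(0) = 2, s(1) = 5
Characteristic equation: x² - 9x + 18 = 0, which factors as (x - (3))(x - (6)) = 0.
Roots r₁ = 3, r₂ = 6 (distinct).
General solution: s(n) = A·(3)^n + B·(6)^n.
From s(0) = 2: A + B = 2.
From s(1) = 5: 3A + 6B = 5.
Solving: A = \frac{7}{3}, B = - \frac{1}{3}.
So s(n) = \frac{7 \cdot 3^{n}}{3} - \frac{6^{n}}{3}.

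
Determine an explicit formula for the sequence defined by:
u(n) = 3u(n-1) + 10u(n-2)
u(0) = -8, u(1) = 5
Characteristic equation: x² - 3x - 10 = 0, which factors as (x - (-2))(x - (5)) = 0.
Roots r₁ = -2, r₂ = 5 (distinct).
General solution: u(n) = A·(-2)^n + B·(5)^n.
From u(0) = -8: A + B = -8.
From u(1) = 5: -2A + 5B = 5.
Solving: A = - \frac{45}{7}, B = - \frac{11}{7}.
So u(n) = - \frac{45 \left(-2\right)^{n}}{7} - \frac{11 \cdot 5^{n}}{7}.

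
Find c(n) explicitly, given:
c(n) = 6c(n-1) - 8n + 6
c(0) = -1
First-order linear with linear forcing.
Homogeneous solution: c_h(n) = A·(6)^n.
Try particular c_p(n) = pn + q. Substituting:
  pn + q = 6(p(n-1) + q) - 8n + 6.
Matching the n-coefficient: p = 6p - 8 ⇒ p = \frac{8}{5}.
Matching constants: q = -6p + 6q + 6 ⇒ q = \frac{18}{25}.
General: c(n) = A·(6)^n + \frac{8 n}{5} + \frac{18}{25}.
Apply c(0) = -1: A + \frac{18}{25} = -1 ⇒ A = - \frac{43}{25}.
So c(n) = - \frac{43 \cdot 6^{n}}{25} + \frac{8 n}{5} + \frac{18}{25}.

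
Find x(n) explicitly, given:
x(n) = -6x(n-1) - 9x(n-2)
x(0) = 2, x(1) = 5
Characteristic equation: x² + 6x + 9 = 0, which is (x - (-3))².
Repeated root r = -3.
General solution: x(n) = (A + Bn)·(-3)^n.
From x(0) = 2: A = 2.
From x(1) = 5: (A + B)·(-3) = 5 ⇒ B = - \frac{11}{3}.
So x(n) = \left(2 - \frac{11 n}{3}\right) \cdot (-3)^n.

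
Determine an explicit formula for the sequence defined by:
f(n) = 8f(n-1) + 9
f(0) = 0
First-order linear non-homogeneous.
Homogeneous solution: f_h(n) = A·(8)^n.
Try constant particular solution f_p = K: K = 8K + 9 ⇒ K = - \frac{9}{7}.
General: f(n) = A·(8)^n - \frac{9}{7}.
Apply f(0) = 0: A - \frac{9}{7} = 0 ⇒ A = \frac{9}{7}.
So f(n) = \frac{9 \cdot 8^{n}}{7} - \frac{9}{7}.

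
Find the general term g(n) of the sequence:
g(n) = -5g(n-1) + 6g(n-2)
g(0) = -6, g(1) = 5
Characteristic equation: x² + 5x - 6 = 0, which factors as (x - (1))(x - (-6)) = 0.
Roots r₁ = 1, r₂ = -6 (distinct).
General solution: g(n) = A·(1)^n + B·(-6)^n.
From g(0) = -6: A + B = -6.
From g(1) = 5: A - 6B = 5.
Solving: A = - \frac{31}{7}, B = - \frac{11}{7}.
So g(n) = - \frac{11 \left(-6\right)^{n}}{7} - \frac{31}{7}.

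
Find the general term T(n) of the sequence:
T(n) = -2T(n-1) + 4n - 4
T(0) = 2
First-order linear with linear forcing.
Homogeneous solution: T_h(n) = A·(-2)^n.
Try particular T_p(n) = pn + q. Substituting:
  pn + q = -2(p(n-1) + q) + 4n - 4.
Matching the n-coefficient: p = -2p + 4 ⇒ p = \frac{4}{3}.
Matching constants: q = 2p - 2q - 4 ⇒ q = - \frac{4}{9}.
General: T(n) = A·(-2)^n + \frac{4 n}{3} - \frac{4}{9}.
Apply T(0) = 2: A - \frac{4}{9} = 2 ⇒ A = \frac{22}{9}.
So T(n) = \frac{22 \left(-2\right)^{n}}{9} + \frac{4 n}{3} - \frac{4}{9}.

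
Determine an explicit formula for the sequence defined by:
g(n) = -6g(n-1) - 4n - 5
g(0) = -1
First-order linear with linear forcing.
Homogeneous solution: g_h(n) = A·(-6)^n.
Try particular g_p(n) = pn + q. Substituting:
  pn + q = -6(p(n-1) + q) - 4n - 5.
Matching the n-coefficient: p = -6p - 4 ⇒ p = - \frac{4}{7}.
Matching constants: q = 6p - 6q - 5 ⇒ q = - \frac{59}{49}.
General: g(n) = A·(-6)^n - \frac{4 n}{7} - \frac{59}{49}.
Apply g(0) = -1: A - \frac{59}{49} = -1 ⇒ A = \frac{10}{49}.
So g(n) = \frac{10 \left(-6\right)^{n}}{49} - \frac{4 n}{7} - \frac{59}{49}.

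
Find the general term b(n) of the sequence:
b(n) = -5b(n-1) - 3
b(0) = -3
First-order linear non-homogeneous.
Homogeneous solution: b_h(n) = A·(-5)^n.
Try constant particular solution b_p = K: K = -5K - 3 ⇒ K = - \frac{1}{2}.
General: b(n) = A·(-5)^n - \frac{1}{2}.
Apply b(0) = -3: A - \frac{1}{2} = -3 ⇒ A = - \frac{5}{2}.
So b(n) = - \frac{5 \left(-5\right)^{n}}{2} - \frac{1}{2}.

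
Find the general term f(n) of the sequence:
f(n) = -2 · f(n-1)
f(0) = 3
Pure geometric recurrence with ratio -2.
By induction f(n) = f(0) · (-2)^n = 3 \left(-2\right)^{n}.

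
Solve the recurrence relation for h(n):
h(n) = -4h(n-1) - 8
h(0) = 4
First-order linear non-homogeneous.
Homogeneous solution: h_h(n) = A·(-4)^n.
Try constant particular solution h_p = K: K = -4K - 8 ⇒ K = - \frac{8}{5}.
General: h(n) = A·(-4)^n - \frac{8}{5}.
Apply h(0) = 4: A - \frac{8}{5} = 4 ⇒ A = \frac{28}{5}.
So h(n) = \frac{28 \left(-4\right)^{n}}{5} - \frac{8}{5}.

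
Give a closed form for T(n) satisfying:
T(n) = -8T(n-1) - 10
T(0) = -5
First-order linear non-homogeneous.
Homogeneous solution: T_h(n) = A·(-8)^n.
Try constant particular solution T_p = K: K = -8K - 10 ⇒ K = - \frac{10}{9}.
General: T(n) = A·(-8)^n - \frac{10}{9}.
Apply T(0) = -5: A - \frac{10}{9} = -5 ⇒ A = - \frac{35}{9}.
So T(n) = - \frac{35 \left(-8\right)^{n}}{9} - \frac{10}{9}.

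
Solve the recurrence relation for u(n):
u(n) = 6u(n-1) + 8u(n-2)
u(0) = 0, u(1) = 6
Characteristic equation: x² - 6x - 8 = 0.
Discriminant Δ = (6)² + 4·(8) = 68.
Roots r₁,₂ = (6 ± √68)/2, so r₁ = 3 + \sqrt{17}, r₂ = 3 - \sqrt{17}.
General solution: u(n) = A·r₁^n + B·r₂^n.
From the initial conditions, A + B = 0 and r₁A + r₂B = 6.
Since r₁ - r₂ = √68: A = (6 - (0)r₂)/√68 = \frac{3 \sqrt{17}}{17}, and B = 0 - A = - \frac{3 \sqrt{17}}{17}.
So u(n) = \left(\frac{3 \sqrt{17}}{17}\right)\left(3 + \sqrt{17}\right)^n + \left(- \frac{3 \sqrt{17}}{17}\right)\left(3 - \sqrt{17}\right)^n.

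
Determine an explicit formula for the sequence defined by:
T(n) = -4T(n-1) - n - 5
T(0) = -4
First-order linear with linear forcing.
Homogeneous solution: T_h(n) = A·(-4)^n.
Try particular T_p(n) = pn + q. Substituting:
  pn + q = -4(p(n-1) + q) - n - 5.
Matching the n-coefficient: p = -4p - 1 ⇒ p = - \frac{1}{5}.
Matching constants: q = 4p - 4q - 5 ⇒ q = - \frac{29}{25}.
General: T(n) = A·(-4)^n - \frac{n}{5} - \frac{29}{25}.
Apply T(0) = -4: A - \frac{29}{25} = -4 ⇒ A = - \frac{71}{25}.
So T(n) = - \frac{71 \left(-4\right)^{n}}{25} - \frac{n}{5} - \frac{29}{25}.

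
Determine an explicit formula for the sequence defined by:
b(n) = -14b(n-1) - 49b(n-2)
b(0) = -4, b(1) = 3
Characteristic equation: x² + 14x + 49 = 0, which is (x - (-7))².
Repeated root r = -7.
General solution: b(n) = (A + Bn)·(-7)^n.
From b(0) = -4: A = -4.
From b(1) = 3: (A + B)·(-7) = 3 ⇒ B = \frac{25}{7}.
So b(n) = \left(\frac{25 n}{7} - 4\right) \cdot (-7)^n.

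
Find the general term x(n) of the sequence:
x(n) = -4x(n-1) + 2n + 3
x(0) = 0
First-order linear with linear forcing.
Homogeneous solution: x_h(n) = A·(-4)^n.
Try particular x_p(n) = pn + q. Substituting:
  pn + q = -4(p(n-1) + q) + 2n + 3.
Matching the n-coefficient: p = -4p + 2 ⇒ p = \frac{2}{5}.
Matching constants: q = 4p - 4q + 3 ⇒ q = \frac{23}{25}.
General: x(n) = A·(-4)^n + \frac{2 n}{5} + \frac{23}{25}.
Apply x(0) = 0: A + \frac{23}{25} = 0 ⇒ A = - \frac{23}{25}.
So x(n) = - \frac{23 \left(-4\right)^{n}}{25} + \frac{2 n}{5} + \frac{23}{25}.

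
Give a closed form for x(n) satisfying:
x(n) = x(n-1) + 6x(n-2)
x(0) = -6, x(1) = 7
Characteristic equation: x² - x - 6 = 0, which factors as (x - (-2))(x - (3)) = 0.
Roots r₁ = -2, r₂ = 3 (distinct).
General solution: x(n) = A·(-2)^n + B·(3)^n.
From x(0) = -6: A + B = -6.
From x(1) = 7: -2A + 3B = 7.
Solving: A = -5, B = -1.
So x(n) = - 5 \left(-2\right)^{n} - 3^{n}.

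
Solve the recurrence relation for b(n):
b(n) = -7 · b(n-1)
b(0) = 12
Pure geometric recurrence with ratio -7.
By induction b(n) = b(0) · (-7)^n = 12 \left(-7\right)^{n}.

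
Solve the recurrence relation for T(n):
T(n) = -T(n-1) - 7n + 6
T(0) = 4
First-order linear with linear forcing.
Homogeneous solution: T_h(n) = A·(-1)^n.
Try particular T_p(n) = pn + q. Substituting:
  pn + q = -(p(n-1) + q) - 7n + 6.
Matching the n-coefficient: p = -p - 7 ⇒ p = - \frac{7}{2}.
Matching constants: q = p - q + 6 ⇒ q = \frac{5}{4}.
General: T(n) = A·(-1)^n - \frac{7 n}{2} + \frac{5}{4}.
Apply T(0) = 4: A + \frac{5}{4} = 4 ⇒ A = \frac{11}{4}.
So T(n) = \frac{11 \left(-1\right)^{n}}{4} - \frac{7 n}{2} + \frac{5}{4}.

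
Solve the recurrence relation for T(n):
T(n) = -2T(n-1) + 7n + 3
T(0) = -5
First-order linear with linear forcing.
Homogeneous solution: T_h(n) = A·(-2)^n.
Try particular T_p(n) = pn + q. Substituting:
  pn + q = -2(p(n-1) + q) + 7n + 3.
Matching the n-coefficient: p = -2p + 7 ⇒ p = \frac{7}{3}.
Matching constants: q = 2p - 2q + 3 ⇒ q = \frac{23}{9}.
General: T(n) = A·(-2)^n + \frac{7 n}{3} + \frac{23}{9}.
Apply T(0) = -5: A + \frac{23}{9} = -5 ⇒ A = - \frac{68}{9}.
So T(n) = - \frac{68 \left(-2\right)^{n}}{9} + \frac{7 n}{3} + \frac{23}{9}.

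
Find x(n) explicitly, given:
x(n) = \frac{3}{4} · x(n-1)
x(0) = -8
Pure geometric recurrence with ratio \frac{3}{4}.
By induction x(n) = x(0) · (\frac{3}{4})^n = - 8 \left(\frac{3}{4}\right)^{n}.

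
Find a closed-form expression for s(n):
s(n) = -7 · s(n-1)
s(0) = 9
Pure geometric recurrence with ratio -7.
By induction s(n) = s(0) · (-7)^n = 9 \left(-7\right)^{n}.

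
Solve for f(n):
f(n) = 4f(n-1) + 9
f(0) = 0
First-order linear non-homogeneous.
Homogeneous solution: f_h(n) = A·(4)^n.
Try constant particular solution f_p = K: K = 4K + 9 ⇒ K = -3.
General: f(n) = A·(4)^n - 3.
Apply f(0) = 0: A - 3 = 0 ⇒ A = 3.
So f(n) = 3 \cdot 4^{n} - 3.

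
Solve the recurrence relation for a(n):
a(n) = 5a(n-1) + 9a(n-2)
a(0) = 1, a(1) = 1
Characteristic equation: x² - 5x - 9 = 0.
Discriminant Δ = (5)² + 4·(9) = 61.
Roots r₁,₂ = (5 ± √61)/2, so r₁ = \frac{5}{2} + \frac{\sqrt{61}}{2}, r₂ = \frac{5}{2} - \frac{\sqrt{61}}{2}.
General solution: a(n) = A·r₁^n + B·r₂^n.
From the initial conditions, A + B = 1 and r₁A + r₂B = 1.
Since r₁ - r₂ = √61: A = (1 - (1)r₂)/√61 = \frac{1}{2} - \frac{3 \sqrt{61}}{122}, and B = 1 - A = \frac{3 \sqrt{61}}{122} + \frac{1}{2}.
So a(n) = \left(\frac{1}{2} - \frac{3 \sqrt{61}}{122}\right)\left(\frac{5}{2} + \frac{\sqrt{61}}{2}\right)^n + \left(\frac{3 \sqrt{61}}{122} + \frac{1}{2}\right)\left(\frac{5}{2} - \frac{\sqrt{61}}{2}\right)^n.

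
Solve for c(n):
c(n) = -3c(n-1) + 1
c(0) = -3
First-order linear non-homogeneous.
Homogeneous solution: c_h(n) = A·(-3)^n.
Try constant particular solution c_p = K: K = -3K + 1 ⇒ K = \frac{1}{4}.
General: c(n) = A·(-3)^n + \frac{1}{4}.
Apply c(0) = -3: A + \frac{1}{4} = -3 ⇒ A = - \frac{13}{4}.
So c(n) = \frac{1}{4} - \frac{13 \left(-3\right)^{n}}{4}.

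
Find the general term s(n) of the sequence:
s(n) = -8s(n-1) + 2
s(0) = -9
First-order linear non-homogeneous.
Homogeneous solution: s_h(n) = A·(-8)^n.
Try constant particular solution s_p = K: K = -8K + 2 ⇒ K = \frac{2}{9}.
General: s(n) = A·(-8)^n + \frac{2}{9}.
Apply s(0) = -9: A + \frac{2}{9} = -9 ⇒ A = - \frac{83}{9}.
So s(n) = \frac{2}{9} - \frac{83 \left(-8\right)^{n}}{9}.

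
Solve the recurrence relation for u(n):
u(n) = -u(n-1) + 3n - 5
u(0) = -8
First-order linear with linear forcing.
Homogeneous solution: u_h(n) = A·(-1)^n.
Try particular u_p(n) = pn + q. Substituting:
  pn + q = -(p(n-1) + q) + 3n - 5.
Matching the n-coefficient: p = -p + 3 ⇒ p = \frac{3}{2}.
Matching constants: q = p - q - 5 ⇒ q = - \frac{7}{4}.
General: u(n) = A·(-1)^n + \frac{3 n}{2} - \frac{7}{4}.
Apply u(0) = -8: A - \frac{7}{4} = -8 ⇒ A = - \frac{25}{4}.
So u(n) = - \frac{25 \left(-1\right)^{n}}{4} + \frac{3 n}{2} - \frac{7}{4}.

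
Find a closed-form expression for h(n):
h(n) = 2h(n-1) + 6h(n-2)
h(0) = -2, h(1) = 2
Characteristic equation: x² - 2x - 6 = 0.
Discriminant Δ = (2)² + 4·(6) = 28.
Roots r₁,₂ = (2 ± √28)/2, so r₁ = 1 + \sqrt{7}, r₂ = 1 - \sqrt{7}.
General solution: h(n) = A·r₁^n + B·r₂^n.
From the initial conditions, A + B = -2 and r₁A + r₂B = 2.
Since r₁ - r₂ = √28: A = (2 - (-2)r₂)/√28 = -1 + \frac{2 \sqrt{7}}{7}, and B = -2 - A = -1 - \frac{2 \sqrt{7}}{7}.
So h(n) = \left(-1 + \frac{2 \sqrt{7}}{7}\right)\left(1 + \sqrt{7}\right)^n + \left(-1 - \frac{2 \sqrt{7}}{7}\right)\left(1 - \sqrt{7}\right)^n.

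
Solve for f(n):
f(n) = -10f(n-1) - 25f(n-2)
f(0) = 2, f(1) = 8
Characteristic equation: x² + 10x + 25 = 0, which is (x - (-5))².
Repeated root r = -5.
General solution: f(n) = (A + Bn)·(-5)^n.
From f(0) = 2: A = 2.
From f(1) = 8: (A + B)·(-5) = 8 ⇒ B = - \frac{18}{5}.
So f(n) = \left(2 - \frac{18 n}{5}\right) \cdot (-5)^n.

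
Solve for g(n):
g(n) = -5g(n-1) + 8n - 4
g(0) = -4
First-order linear with linear forcing.
Homogeneous solution: g_h(n) = A·(-5)^n.
Try particular g_p(n) = pn + q. Substituting:
  pn + q = -5(p(n-1) + q) + 8n - 4.
Matching the n-coefficient: p = -5p + 8 ⇒ p = \frac{4}{3}.
Matching constants: q = 5p - 5q - 4 ⇒ q = \frac{4}{9}.
General: g(n) = A·(-5)^n + \frac{4 n}{3} + \frac{4}{9}.
Apply g(0) = -4: A + \frac{4}{9} = -4 ⇒ A = - \frac{40}{9}.
So g(n) = - \frac{40 \left(-5\right)^{n}}{9} + \frac{4 n}{3} + \frac{4}{9}.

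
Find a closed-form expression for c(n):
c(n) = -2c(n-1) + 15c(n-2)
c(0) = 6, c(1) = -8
Characteristic equation: x² + 2x - 15 = 0, which factors as (x - (-5))(x - (3)) = 0.
Roots r₁ = -5, r₂ = 3 (distinct).
General solution: c(n) = A·(-5)^n + B·(3)^n.
From c(0) = 6: A + B = 6.
From c(1) = -8: -5A + 3B = -8.
Solving: A = \frac{13}{4}, B = \frac{11}{4}.
So c(n) = \frac{13 \left(-5\right)^{n}}{4} + \frac{11 \cdot 3^{n}}{4}.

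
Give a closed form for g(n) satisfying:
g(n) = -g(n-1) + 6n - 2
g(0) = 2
First-order linear with linear forcing.
Homogeneous solution: g_h(n) = A·(-1)^n.
Try particular g_p(n) = pn + q. Substituting:
  pn + q = -(p(n-1) + q) + 6n - 2.
Matching the n-coefficient: p = -p + 6 ⇒ p = 3.
Matching constants: q = p - q - 2 ⇒ q = \frac{1}{2}.
General: g(n) = A·(-1)^n + 3 n + \frac{1}{2}.
Apply g(0) = 2: A + \frac{1}{2} = 2 ⇒ A = \frac{3}{2}.
So g(n) = \frac{3 \left(-1\right)^{n}}{2} + 3 n + \frac{1}{2}.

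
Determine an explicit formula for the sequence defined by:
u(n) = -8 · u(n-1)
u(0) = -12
Pure geometric recurrence with ratio -8.
By induction u(n) = u(0) · (-8)^n = - 12 \left(-8\right)^{n}.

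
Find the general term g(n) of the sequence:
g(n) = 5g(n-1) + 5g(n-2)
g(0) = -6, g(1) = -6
Characteristic equation: x² - 5x - 5 = 0.
Discriminant Δ = (5)² + 4·(5) = 45.
Roots r₁,₂ = (5 ± √45)/2, so r₁ = \frac{5}{2} + \frac{3 \sqrt{5}}{2}, r₂ = \frac{5}{2} - \frac{3 \sqrt{5}}{2}.
General solution: g(n) = A·r₁^n + B·r₂^n.
From the initial conditions, A + B = -6 and r₁A + r₂B = -6.
Since r₁ - r₂ = √45: A = (-6 - (-6)r₂)/√45 = -3 + \frac{3 \sqrt{5}}{5}, and B = -6 - A = -3 - \frac{3 \sqrt{5}}{5}.
So g(n) = \left(-3 + \frac{3 \sqrt{5}}{5}\right)\left(\frac{5}{2} + \frac{3 \sqrt{5}}{2}\right)^n + \left(-3 - \frac{3 \sqrt{5}}{5}\right)\left(\frac{5}{2} - \frac{3 \sqrt{5}}{2}\right)^n.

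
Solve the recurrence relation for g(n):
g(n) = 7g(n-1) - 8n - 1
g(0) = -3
First-order linear with linear forcing.
Homogeneous solution: g_h(n) = A·(7)^n.
Try particular g_p(n) = pn + q. Substituting:
  pn + q = 7(p(n-1) + q) - 8n - 1.
Matching the n-coefficient: p = 7p - 8 ⇒ p = \frac{4}{3}.
Matching constants: q = -7p + 7q - 1 ⇒ q = \frac{31}{18}.
General: g(n) = A·(7)^n + \frac{4 n}{3} + \frac{31}{18}.
Apply g(0) = -3: A + \frac{31}{18} = -3 ⇒ A = - \frac{85}{18}.
So g(n) = - \frac{85 \cdot 7^{n}}{18} + \frac{4 n}{3} + \frac{31}{18}.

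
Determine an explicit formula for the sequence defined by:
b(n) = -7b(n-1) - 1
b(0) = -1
First-order linear non-homogeneous.
Homogeneous solution: b_h(n) = A·(-7)^n.
Try constant particular solution b_p = K: K = -7K - 1 ⇒ K = - \frac{1}{8}.
General: b(n) = A·(-7)^n - \frac{1}{8}.
Apply b(0) = -1: A - \frac{1}{8} = -1 ⇒ A = - \frac{7}{8}.
So b(n) = - \frac{7 \left(-7\right)^{n}}{8} - \frac{1}{8}.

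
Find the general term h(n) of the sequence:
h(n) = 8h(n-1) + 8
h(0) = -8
First-order linear non-homogeneous.
Homogeneous solution: h_h(n) = A·(8)^n.
Try constant particular solution h_p = K: K = 8K + 8 ⇒ K = - \frac{8}{7}.
General: h(n) = A·(8)^n - \frac{8}{7}.
Apply h(0) = -8: A - \frac{8}{7} = -8 ⇒ A = - \frac{48}{7}.
So h(n) = - \frac{48 \cdot 8^{n}}{7} - \frac{8}{7}.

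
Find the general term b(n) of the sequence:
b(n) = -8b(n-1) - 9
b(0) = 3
First-order linear non-homogeneous.
Homogeneous solution: b_h(n) = A·(-8)^n.
Try constant particular solution b_p = K: K = -8K - 9 ⇒ K = -1.
General: b(n) = A·(-8)^n - 1.
Apply b(0) = 3: A - 1 = 3 ⇒ A = 4.
So b(n) = 4 \left(-8\right)^{n} - 1.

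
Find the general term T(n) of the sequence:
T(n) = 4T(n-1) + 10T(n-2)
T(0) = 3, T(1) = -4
Characteristic equation: x² - 4x - 10 = 0.
Discriminant Δ = (4)² + 4·(10) = 56.
Roots r₁,₂ = (4 ± √56)/2, so r₁ = 2 + \sqrt{14}, r₂ = 2 - \sqrt{14}.
General solution: T(n) = A·r₁^n + B·r₂^n.
From the initial conditions, A + B = 3 and r₁A + r₂B = -4.
Since r₁ - r₂ = √56: A = (-4 - (3)r₂)/√56 = \frac{3}{2} - \frac{5 \sqrt{14}}{14}, and B = 3 - A = \frac{5 \sqrt{14}}{14} + \frac{3}{2}.
So T(n) = \left(\frac{3}{2} - \frac{5 \sqrt{14}}{14}\right)\left(2 + \sqrt{14}\right)^n + \left(\frac{5 \sqrt{14}}{14} + \frac{3}{2}\right)\left(2 - \sqrt{14}\right)^n.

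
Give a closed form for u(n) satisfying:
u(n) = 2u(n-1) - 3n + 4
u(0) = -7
First-order linear with linear forcing.
Homogeneous solution: u_h(n) = A·(2)^n.
Try particular u_p(n) = pn + q. Substituting:
  pn + q = 2(p(n-1) + q) - 3n + 4.
Matching the n-coefficient: p = 2p - 3 ⇒ p = 3.
Matching constants: q = -2p + 2q + 4 ⇒ q = 2.
General: u(n) = A·(2)^n + 3 n + 2.
Apply u(0) = -7: A + 2 = -7 ⇒ A = -9.
So u(n) = - 9 \cdot 2^{n} + 3 n + 2.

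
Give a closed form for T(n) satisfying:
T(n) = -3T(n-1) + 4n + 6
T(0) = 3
First-order linear with linear forcing.
Homogeneous solution: T_h(n) = A·(-3)^n.
Try particular T_p(n) = pn + q. Substituting:
  pn + q = -3(p(n-1) + q) + 4n + 6.
Matching the n-coefficient: p = -3p + 4 ⇒ p = 1.
Matching constants: q = 3p - 3q + 6 ⇒ q = \frac{9}{4}.
General: T(n) = A·(-3)^n + n + \frac{9}{4}.
Apply T(0) = 3: A + \frac{9}{4} = 3 ⇒ A = \frac{3}{4}.
So T(n) = \frac{3 \left(-3\right)^{n}}{4} + n + \frac{9}{4}.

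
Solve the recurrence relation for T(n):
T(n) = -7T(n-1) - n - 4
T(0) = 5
First-order linear with linear forcing.
Homogeneous solution: T_h(n) = A·(-7)^n.
Try particular T_p(n) = pn + q. Substituting:
  pn + q = -7(p(n-1) + q) - n - 4.
Matching the n-coefficient: p = -7p - 1 ⇒ p = - \frac{1}{8}.
Matching constants: q = 7p - 7q - 4 ⇒ q = - \frac{39}{64}.
General: T(n) = A·(-7)^n - \frac{n}{8} - \frac{39}{64}.
Apply T(0) = 5: A - \frac{39}{64} = 5 ⇒ A = \frac{359}{64}.
So T(n) = \frac{359 \left(-7\right)^{n}}{64} - \frac{n}{8} - \frac{39}{64}.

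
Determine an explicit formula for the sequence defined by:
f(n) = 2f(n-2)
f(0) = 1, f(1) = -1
Characteristic equation: x² - 2 = 0.
Discriminant Δ = (0)² + 4·(2) = 8.
Roots r₁,₂ = (0 ± √8)/2, so r₁ = \sqrt{2}, r₂ = - \sqrt{2}.
General solution: f(n) = A·r₁^n + B·r₂^n.
From the initial conditions, A + B = 1 and r₁A + r₂B = -1.
Since r₁ - r₂ = √8: A = (-1 - (1)r₂)/√8 = \frac{1}{2} - \frac{\sqrt{2}}{4}, and B = 1 - A = \frac{\sqrt{2}}{4} + \frac{1}{2}.
So f(n) = \left(\frac{1}{2} - \frac{\sqrt{2}}{4}\right)\left(\sqrt{2}\right)^n + \left(\frac{\sqrt{2}}{4} + \frac{1}{2}\right)\left(- \sqrt{2}\right)^n.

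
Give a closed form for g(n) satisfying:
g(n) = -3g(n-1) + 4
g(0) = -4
First-order linear non-homogeneous.
Homogeneous solution: g_h(n) = A·(-3)^n.
Try constant particular solution g_p = K: K = -3K + 4 ⇒ K = 1.
General: g(n) = A·(-3)^n + 1.
Apply g(0) = -4: A + 1 = -4 ⇒ A = -5.
So g(n) = 1 - 5 \left(-3\right)^{n}.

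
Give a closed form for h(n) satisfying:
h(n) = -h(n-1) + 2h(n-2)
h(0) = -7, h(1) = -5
Characteristic equation: x² + x - 2 = 0, which factors as (x - (-2))(x - (1)) = 0.
Roots r₁ = -2, r₂ = 1 (distinct).
General solution: h(n) = A·(-2)^n + B·(1)^n.
From h(0) = -7: A + B = -7.
From h(1) = -5: -2A + B = -5.
Solving: A = - \frac{2}{3}, B = - \frac{19}{3}.
So h(n) = - \frac{2 \left(-2\right)^{n}}{3} - \frac{19}{3}.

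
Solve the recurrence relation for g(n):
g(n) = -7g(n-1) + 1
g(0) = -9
First-order linear non-homogeneous.
Homogeneous solution: g_h(n) = A·(-7)^n.
Try constant particular solution g_p = K: K = -7K + 1 ⇒ K = \frac{1}{8}.
General: g(n) = A·(-7)^n + \frac{1}{8}.
Apply g(0) = -9: A + \frac{1}{8} = -9 ⇒ A = - \frac{73}{8}.
So g(n) = \frac{1}{8} - \frac{73 \left(-7\right)^{n}}{8}.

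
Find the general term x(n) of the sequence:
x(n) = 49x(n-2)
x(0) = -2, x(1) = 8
Characteristic equation: x² - 49 = 0, which factors as (x - (-7))(x - (7)) = 0.
Roots r₁ = -7, r₂ = 7 (distinct).
General solution: x(n) = A·(-7)^n + B·(7)^n.
From x(0) = -2: A + B = -2.
From x(1) = 8: -7A + 7B = 8.
Solving: A = - \frac{11}{7}, B = - \frac{3}{7}.
So x(n) = - \frac{11 \left(-7\right)^{n}}{7} - \frac{3 \cdot 7^{n}}{7}.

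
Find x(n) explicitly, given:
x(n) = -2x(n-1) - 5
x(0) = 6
First-order linear non-homogeneous.
Homogeneous solution: x_h(n) = A·(-2)^n.
Try constant particular solution x_p = K: K = -2K - 5 ⇒ K = - \frac{5}{3}.
General: x(n) = A·(-2)^n - \frac{5}{3}.
Apply x(0) = 6: A - \frac{5}{3} = 6 ⇒ A = \frac{23}{3}.
So x(n) = \frac{23 \left(-2\right)^{n}}{3} - \frac{5}{3}.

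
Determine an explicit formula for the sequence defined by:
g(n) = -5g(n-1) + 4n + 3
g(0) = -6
First-order linear with linear forcing.
Homogeneous solution: g_h(n) = A·(-5)^n.
Try particular g_p(n) = pn + q. Substituting:
  pn + q = -5(p(n-1) + q) + 4n + 3.
Matching the n-coefficient: p = -5p + 4 ⇒ p = \frac{2}{3}.
Matching constants: q = 5p - 5q + 3 ⇒ q = \frac{19}{18}.
General: g(n) = A·(-5)^n + \frac{2 n}{3} + \frac{19}{18}.
Apply g(0) = -6: A + \frac{19}{18} = -6 ⇒ A = - \frac{127}{18}.
So g(n) = - \frac{127 \left(-5\right)^{n}}{18} + \frac{2 n}{3} + \frac{19}{18}.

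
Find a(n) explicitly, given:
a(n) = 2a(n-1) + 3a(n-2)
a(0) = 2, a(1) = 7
Characteristic equation: x² - 2x - 3 = 0, which factors as (x - (-1))(x - (3)) = 0.
Roots r₁ = -1, r₂ = 3 (distinct).
General solution: a(n) = A·(-1)^n + B·(3)^n.
From a(0) = 2: A + B = 2.
From a(1) = 7: -A + 3B = 7.
Solving: A = - \frac{1}{4}, B = \frac{9}{4}.
So a(n) = - \frac{\left(-1\right)^{n}}{4} + \frac{9 \cdot 3^{n}}{4}.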